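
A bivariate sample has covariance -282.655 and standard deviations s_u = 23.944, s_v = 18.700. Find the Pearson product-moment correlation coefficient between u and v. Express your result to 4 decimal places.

-0.6313

r = Cov(u,v) / (s_u · s_v) = -282.655 / (23.944 × 18.700)
  = -282.655 / 447.7528 ≈ -0.6313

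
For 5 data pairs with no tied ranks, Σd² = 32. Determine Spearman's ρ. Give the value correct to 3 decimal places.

-0.600

ρ = 1 − 6Σd² / [n(n²−1)] = 1 − 6×32 / (5×24)
  = 1 − 192/120 = 1 − 1.6000 ≈ -0.600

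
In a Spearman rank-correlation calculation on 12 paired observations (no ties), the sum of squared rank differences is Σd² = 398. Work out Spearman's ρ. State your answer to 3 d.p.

-0.392

ρ = 1 − 6Σd² / [n(n²−1)] = 1 − 6×398 / (12×143)
  = 1 − 2388/1716 = 1 − 1.3916 ≈ -0.392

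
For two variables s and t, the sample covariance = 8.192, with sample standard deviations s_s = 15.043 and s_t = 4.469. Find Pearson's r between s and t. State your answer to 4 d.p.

0.1219

r = Cov(s,t) / (s_s · s_t) = 8.192 / (15.043 × 4.469)
  = 8.192 / 67.2272 ≈ 0.1219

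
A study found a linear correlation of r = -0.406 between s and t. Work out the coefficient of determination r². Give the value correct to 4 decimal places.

0.1648

r² = (-0.406)² = 0.1648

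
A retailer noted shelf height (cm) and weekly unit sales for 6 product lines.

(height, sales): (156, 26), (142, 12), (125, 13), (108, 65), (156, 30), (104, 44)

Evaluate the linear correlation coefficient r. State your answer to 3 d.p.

-0.596

n = 6, Σx = 791, Σy = 190, Σx² = 106941, Σy² = 8050, Σxy = 23661
nΣxy − ΣxΣy = 141966 − 150290 = -8324
nΣx² − (Σx)² = 641646 − 625681 = 15965; nΣy² − (Σy)² = 48300 − 36100 = 12200
r = -8324 / √(15965 × 12200) = -8324 / 13956.1098 ≈ -0.596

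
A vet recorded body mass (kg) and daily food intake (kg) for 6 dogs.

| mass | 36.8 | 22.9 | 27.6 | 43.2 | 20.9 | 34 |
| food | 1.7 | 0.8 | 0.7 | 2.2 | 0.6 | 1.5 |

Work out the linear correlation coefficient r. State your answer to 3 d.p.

n = 6, Σx = 185.4, Σy = 7.5, Σx² = 6099.46, Σy² = 11.47, Σxy = 258.78
nΣxy − ΣxΣy = 1552.68 − 1390.5 = 162.18
nΣx² − (Σx)² = 36596.76 − 34373.16 = 2223.6; nΣy² − (Σy)² = 68.82 − 56.25 = 12.57
r = 162.18 / √(2223.6 × 12.57) = 162.18 / 167.1845 ≈ 0.970

0.970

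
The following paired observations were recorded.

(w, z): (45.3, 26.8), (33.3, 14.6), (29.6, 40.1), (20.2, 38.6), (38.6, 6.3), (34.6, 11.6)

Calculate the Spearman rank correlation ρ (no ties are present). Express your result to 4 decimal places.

Rank w: 6, 3, 2, 1, 5, 4
Rank z: 4, 3, 6, 5, 1, 2
d = rank(w) − rank(z): 2, 0, -4, -4, 4, 2; Σd² = 56
ρ = 1 − 6Σd² / [n(n²−1)] = 1 − 6×56 / (6×35) = 1 − 336/210 ≈ -0.6000

-0.6000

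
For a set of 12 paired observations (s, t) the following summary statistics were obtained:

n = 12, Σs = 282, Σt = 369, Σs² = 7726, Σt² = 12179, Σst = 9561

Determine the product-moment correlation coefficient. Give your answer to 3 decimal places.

r = (nΣst − ΣsΣt) / √[(nΣs² − (Σs)²)(nΣt² − (Σt)²)]
Numerator: 12×9561 − 282×369 = 10674
Denominator: √[(92712 − 79524)(146148 − 136161)] = √[13188 × 9987] = 11476.4348
r = 10674 / 11476.4348 ≈ 0.930

0.930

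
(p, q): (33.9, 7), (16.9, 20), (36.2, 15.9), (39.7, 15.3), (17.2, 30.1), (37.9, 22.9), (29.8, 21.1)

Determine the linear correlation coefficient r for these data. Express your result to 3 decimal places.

n = 7, Σp = 211.6, Σq = 132.3, Σp² = 6941.64, Σq² = 2811.53, Σpq = 3772.7
nΣpq − ΣpΣq = 26408.9 − 27994.68 = -1585.78
nΣp² − (Σp)² = 48591.48 − 44774.56 = 3816.92; nΣq² − (Σq)² = 19680.71 − 17503.29 = 2177.42
r = -1585.78 / √(3816.92 × 2177.42) = -1585.78 / 2882.8871 ≈ -0.550

-0.550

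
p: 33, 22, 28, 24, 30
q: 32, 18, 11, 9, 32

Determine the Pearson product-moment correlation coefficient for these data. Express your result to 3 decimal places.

0.714

n = 5, Σp = 137, Σq = 102, Σp² = 3833, Σq² = 2574, Σpq = 2936
nΣpq − ΣpΣq = 14680 − 13974 = 706
nΣp² − (Σp)² = 19165 − 18769 = 396; nΣq² − (Σq)² = 12870 − 10404 = 2466
r = 706 / √(396 × 2466) = 706 / 988.1984 ≈ 0.714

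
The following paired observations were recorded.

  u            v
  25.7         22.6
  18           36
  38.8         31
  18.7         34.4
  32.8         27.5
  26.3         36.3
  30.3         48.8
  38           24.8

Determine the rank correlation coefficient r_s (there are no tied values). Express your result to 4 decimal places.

Rank u: 3, 1, 8, 2, 6, 4, 5, 7
Rank v: 1, 6, 4, 5, 3, 7, 8, 2
d = rank(u) − rank(v): 2, -5, 4, -3, 3, -3, -3, 5; Σd² = 106
ρ = 1 − 6Σd² / [n(n²−1)] = 1 − 6×106 / (8×63) = 1 − 636/504 ≈ -0.2619

-0.2619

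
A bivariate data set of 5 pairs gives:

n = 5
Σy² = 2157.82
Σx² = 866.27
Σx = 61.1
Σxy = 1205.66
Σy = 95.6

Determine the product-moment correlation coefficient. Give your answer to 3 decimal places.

0.188

r = (nΣxy − ΣxΣy) / √[(nΣx² − (Σx)²)(nΣy² − (Σy)²)]
Numerator: 5×1205.66 − 61.1×95.6 = 187.14
Denominator: √[(4331.35 − 3733.21)(10789.1 − 9139.36)] = √[598.14 × 1649.74] = 993.3657
r = 187.14 / 993.3657 ≈ 0.188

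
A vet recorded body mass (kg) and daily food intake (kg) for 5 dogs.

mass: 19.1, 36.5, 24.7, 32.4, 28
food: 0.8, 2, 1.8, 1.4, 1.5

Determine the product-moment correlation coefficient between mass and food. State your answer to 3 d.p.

n = 5, Σx = 140.7, Σy = 7.5, Σx² = 4140.91, Σy² = 12.09, Σxy = 220.1
nΣxy − ΣxΣy = 1100.5 − 1055.25 = 45.25
nΣx² − (Σx)² = 20704.55 − 19796.49 = 908.06; nΣy² − (Σy)² = 60.45 − 56.25 = 4.2
r = 45.25 / √(908.06 × 4.2) = 45.25 / 61.7564 ≈ 0.733

0.733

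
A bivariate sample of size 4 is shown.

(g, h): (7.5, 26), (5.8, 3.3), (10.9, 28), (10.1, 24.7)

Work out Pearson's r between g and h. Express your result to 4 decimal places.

n = 4, Σg = 34.3, Σh = 82, Σg² = 310.71, Σh² = 2080.98, Σgh = 768.81
nΣgh − ΣgΣh = 3075.24 − 2812.6 = 262.64
nΣg² − (Σg)² = 1242.84 − 1176.49 = 66.35; nΣh² − (Σh)² = 8323.92 − 6724 = 1599.92
r = 262.64 / √(66.35 × 1599.92) = 262.64 / 325.8139 ≈ 0.8061

0.8061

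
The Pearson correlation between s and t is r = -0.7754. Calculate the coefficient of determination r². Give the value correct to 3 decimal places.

r² = (-0.7754)² = 0.601

0.601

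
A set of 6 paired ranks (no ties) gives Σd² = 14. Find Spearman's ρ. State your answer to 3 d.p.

0.600

ρ = 1 − 6Σd² / [n(n²−1)] = 1 − 6×14 / (6×35)
  = 1 − 84/210 = 1 − 0.4000 ≈ 0.600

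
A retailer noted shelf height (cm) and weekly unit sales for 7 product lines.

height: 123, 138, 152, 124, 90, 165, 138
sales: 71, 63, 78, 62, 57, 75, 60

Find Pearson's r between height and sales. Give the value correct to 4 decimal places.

0.7268

n = 7, Σx = 930, Σy = 466, Σx² = 127022, Σy² = 31412, Σxy = 62756
nΣxy − ΣxΣy = 439292 − 433380 = 5912
nΣx² − (Σx)² = 889154 − 864900 = 24254; nΣy² − (Σy)² = 219884 − 217156 = 2728
r = 5912 / √(24254 × 2728) = 5912 / 8134.1817 ≈ 0.7268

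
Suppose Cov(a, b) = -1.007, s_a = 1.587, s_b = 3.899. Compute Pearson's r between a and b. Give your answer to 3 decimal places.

r = Cov(a,b) / (s_a · s_b) = -1.007 / (1.587 × 3.899)
  = -1.007 / 6.1877 ≈ -0.163

-0.163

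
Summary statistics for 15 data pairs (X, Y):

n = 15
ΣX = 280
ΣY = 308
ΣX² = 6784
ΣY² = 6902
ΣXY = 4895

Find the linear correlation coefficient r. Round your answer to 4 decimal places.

r = (nΣXY − ΣXΣY) / √[(nΣX² − (ΣX)²)(nΣY² − (ΣY)²)]
Numerator: 15×4895 − 280×308 = -12815
Denominator: √[(101760 − 78400)(103530 − 94864)] = √[23360 × 8666] = 14228.0624
r = -12815 / 14228.0624 ≈ -0.9007

-0.9007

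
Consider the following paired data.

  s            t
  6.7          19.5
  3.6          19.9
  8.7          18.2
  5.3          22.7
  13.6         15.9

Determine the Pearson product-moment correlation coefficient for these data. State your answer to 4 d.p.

n = 5, Σs = 37.9, Σt = 96.2, Σs² = 346.59, Σt² = 1875.6, Σst = 697.18
nΣst − ΣsΣt = 3485.9 − 3645.98 = -160.08
nΣs² − (Σs)² = 1732.95 − 1436.41 = 296.54; nΣt² − (Σt)² = 9378 − 9254.44 = 123.56
r = -160.08 / √(296.54 × 123.56) = -160.08 / 191.4170 ≈ -0.8363

-0.8363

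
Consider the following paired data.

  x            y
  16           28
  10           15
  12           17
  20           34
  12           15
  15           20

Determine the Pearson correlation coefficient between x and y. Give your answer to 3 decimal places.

n = 6, Σx = 85, Σy = 129, Σx² = 1269, Σy² = 3079, Σxy = 1962
nΣxy − ΣxΣy = 11772 − 10965 = 807
nΣx² − (Σx)² = 7614 − 7225 = 389; nΣy² − (Σy)² = 18474 − 16641 = 1833
r = 807 / √(389 × 1833) = 807 / 844.4152 ≈ 0.956

0.956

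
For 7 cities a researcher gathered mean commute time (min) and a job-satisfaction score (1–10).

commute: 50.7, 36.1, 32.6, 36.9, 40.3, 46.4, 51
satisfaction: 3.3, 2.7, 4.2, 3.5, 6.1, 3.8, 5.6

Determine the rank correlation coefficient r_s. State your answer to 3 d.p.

0.214

Rank commute: 6, 2, 1, 3, 4, 5, 7
Rank satisfaction: 2, 1, 5, 3, 7, 4, 6
d = rank(commute) − rank(satisfaction): 4, 1, -4, 0, -3, 1, 1; Σd² = 44
ρ = 1 − 6Σd² / [n(n²−1)] = 1 − 6×44 / (7×48) = 1 − 264/336 ≈ 0.214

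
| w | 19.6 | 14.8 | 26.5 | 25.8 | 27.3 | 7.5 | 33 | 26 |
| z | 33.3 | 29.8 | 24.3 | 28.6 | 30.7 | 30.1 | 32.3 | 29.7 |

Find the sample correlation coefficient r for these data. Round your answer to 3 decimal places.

-0.068

n = 8, Σw = 180.5, Σz = 238.8, Σw² = 4537.63, Σz² = 7179.26, Σwz = 5377.51
nΣwz − ΣwΣz = 43020.08 − 43103.4 = -83.32
nΣw² − (Σw)² = 36301.04 − 32580.25 = 3720.79; nΣz² − (Σz)² = 57434.08 − 57025.44 = 408.64
r = -83.32 / √(3720.79 × 408.64) = -83.32 / 1233.0708 ≈ -0.068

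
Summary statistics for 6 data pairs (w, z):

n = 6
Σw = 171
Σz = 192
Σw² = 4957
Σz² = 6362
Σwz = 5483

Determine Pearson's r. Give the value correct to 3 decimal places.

0.082

r = (nΣwz − ΣwΣz) / √[(nΣw² − (Σw)²)(nΣz² − (Σz)²)]
Numerator: 6×5483 − 171×192 = 66
Denominator: √[(29742 − 29241)(38172 − 36864)] = √[501 × 1308] = 809.5110
r = 66 / 809.5110 ≈ 0.082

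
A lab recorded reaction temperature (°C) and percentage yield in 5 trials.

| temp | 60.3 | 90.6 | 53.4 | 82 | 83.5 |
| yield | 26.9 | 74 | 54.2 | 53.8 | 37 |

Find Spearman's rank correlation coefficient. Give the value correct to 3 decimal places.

Rank temp: 2, 5, 1, 3, 4
Rank yield: 1, 5, 4, 3, 2
d = rank(temp) − rank(yield): 1, 0, -3, 0, 2; Σd² = 14
ρ = 1 − 6Σd² / [n(n²−1)] = 1 − 6×14 / (5×24) = 1 − 84/120 ≈ 0.300

0.300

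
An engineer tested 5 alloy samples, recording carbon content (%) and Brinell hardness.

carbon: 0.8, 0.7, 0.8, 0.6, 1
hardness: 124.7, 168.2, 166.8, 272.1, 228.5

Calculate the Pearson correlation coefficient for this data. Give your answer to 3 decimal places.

-0.184

n = 5, Σx = 3.9, Σy = 960.3, Σx² = 3.13, Σy² = 197914.23, Σxy = 742.7
nΣxy − ΣxΣy = 3713.5 − 3745.17 = -31.67
nΣx² − (Σx)² = 15.65 − 15.21 = 0.44; nΣy² − (Σy)² = 989571.15 − 922176.09 = 67395.06
r = -31.67 / √(0.44 × 67395.06) = -31.67 / 172.2029 ≈ -0.184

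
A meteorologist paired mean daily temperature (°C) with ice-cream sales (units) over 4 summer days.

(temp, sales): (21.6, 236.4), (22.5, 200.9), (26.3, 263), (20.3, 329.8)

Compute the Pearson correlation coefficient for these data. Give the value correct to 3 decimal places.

n = 4, Σx = 90.7, Σy = 1030.1, Σx² = 2076.59, Σy² = 274182.81, Σxy = 23238.33
nΣxy − ΣxΣy = 92953.32 − 93430.07 = -476.75
nΣx² − (Σx)² = 8306.36 − 8226.49 = 79.87; nΣy² − (Σy)² = 1096731.24 − 1061106.01 = 35625.23
r = -476.75 / √(79.87 × 35625.23) = -476.75 / 1686.8275 ≈ -0.283

-0.283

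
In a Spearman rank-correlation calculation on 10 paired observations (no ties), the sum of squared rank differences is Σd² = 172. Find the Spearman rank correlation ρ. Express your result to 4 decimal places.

-0.0424

ρ = 1 − 6Σd² / [n(n²−1)] = 1 − 6×172 / (10×99)
  = 1 − 1032/990 = 1 − 1.04242 ≈ -0.0424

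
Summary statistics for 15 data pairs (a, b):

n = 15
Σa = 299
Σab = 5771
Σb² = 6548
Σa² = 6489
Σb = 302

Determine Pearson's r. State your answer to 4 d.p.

r = (nΣab − ΣaΣb) / √[(nΣa² − (Σa)²)(nΣb² − (Σb)²)]
Numerator: 15×5771 − 299×302 = -3733
Denominator: √[(97335 − 89401)(98220 − 91204)] = √[7934 × 7016] = 7460.8943
r = -3733 / 7460.8943 ≈ -0.5003

-0.5003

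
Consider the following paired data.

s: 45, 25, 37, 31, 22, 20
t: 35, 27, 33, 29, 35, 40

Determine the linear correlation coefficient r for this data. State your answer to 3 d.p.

-0.134

n = 6, Σs = 180, Σt = 199, Σs² = 5864, Σt² = 6709, Σst = 5940
nΣst − ΣsΣt = 35640 − 35820 = -180
nΣs² − (Σs)² = 35184 − 32400 = 2784; nΣt² − (Σt)² = 40254 − 39601 = 653
r = -180 / √(2784 × 653) = -180 / 1348.3145 ≈ -0.134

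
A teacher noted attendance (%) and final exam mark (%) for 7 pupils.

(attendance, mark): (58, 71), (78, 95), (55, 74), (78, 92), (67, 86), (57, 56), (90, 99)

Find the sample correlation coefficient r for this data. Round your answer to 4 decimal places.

0.8894

n = 7, Σx = 483, Σy = 573, Σx² = 34395, Σy² = 48339, Σxy = 40638
nΣxy − ΣxΣy = 284466 − 276759 = 7707
nΣx² − (Σx)² = 240765 − 233289 = 7476; nΣy² − (Σy)² = 338373 − 328329 = 10044
r = 7707 / √(7476 × 10044) = 7707 / 8665.3877 ≈ 0.8894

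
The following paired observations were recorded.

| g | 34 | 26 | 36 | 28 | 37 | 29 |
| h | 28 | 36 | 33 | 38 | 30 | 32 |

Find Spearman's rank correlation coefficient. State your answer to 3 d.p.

-0.657

Rank g: 4, 1, 5, 2, 6, 3
Rank h: 1, 5, 4, 6, 2, 3
d = rank(g) − rank(h): 3, -4, 1, -4, 4, 0; Σd² = 58
ρ = 1 − 6Σd² / [n(n²−1)] = 1 − 6×58 / (6×35) = 1 − 348/210 ≈ -0.657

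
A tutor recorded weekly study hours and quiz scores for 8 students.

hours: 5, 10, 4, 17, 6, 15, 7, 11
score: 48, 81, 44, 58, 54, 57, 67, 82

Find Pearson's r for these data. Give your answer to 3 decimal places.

n = 8, Σx = 75, Σy = 491, Σx² = 861, Σy² = 31543, Σxy = 4762
nΣxy − ΣxΣy = 38096 − 36825 = 1271
nΣx² − (Σx)² = 6888 − 5625 = 1263; nΣy² − (Σy)² = 252344 − 241081 = 11263
r = 1271 / √(1263 × 11263) = 1271 / 3771.6268 ≈ 0.337

0.337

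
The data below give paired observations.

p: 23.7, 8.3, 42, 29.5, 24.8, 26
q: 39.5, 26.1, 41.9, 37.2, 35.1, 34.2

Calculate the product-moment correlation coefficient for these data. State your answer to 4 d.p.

n = 6, Σp = 154.3, Σq = 214, Σp² = 4555.87, Σq² = 7782.56, Σpq = 5769.66
nΣpq − ΣpΣq = 34617.96 − 33020.2 = 1597.76
nΣp² − (Σp)² = 27335.22 − 23808.49 = 3526.73; nΣq² − (Σq)² = 46695.36 − 45796 = 899.36
r = 1597.76 / √(3526.73 × 899.36) = 1597.76 / 1780.9548 ≈ 0.8971

0.8971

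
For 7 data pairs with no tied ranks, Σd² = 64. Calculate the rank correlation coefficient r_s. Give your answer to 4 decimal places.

ρ = 1 − 6Σd² / [n(n²−1)] = 1 − 6×64 / (7×48)
  = 1 − 384/336 = 1 − 1.14286 ≈ -0.1429

-0.1429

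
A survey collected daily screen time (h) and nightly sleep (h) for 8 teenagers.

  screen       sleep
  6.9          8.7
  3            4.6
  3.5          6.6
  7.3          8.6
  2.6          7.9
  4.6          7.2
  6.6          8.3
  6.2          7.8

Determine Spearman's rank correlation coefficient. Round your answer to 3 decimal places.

Rank screen: 7, 2, 3, 8, 1, 4, 6, 5
Rank sleep: 8, 1, 2, 7, 5, 3, 6, 4
d = rank(screen) − rank(sleep): -1, 1, 1, 1, -4, 1, 0, 1; Σd² = 22
ρ = 1 − 6Σd² / [n(n²−1)] = 1 − 6×22 / (8×63) = 1 − 132/504 ≈ 0.738

0.738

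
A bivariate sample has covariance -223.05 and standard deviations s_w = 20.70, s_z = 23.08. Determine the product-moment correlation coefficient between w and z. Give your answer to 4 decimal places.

-0.4669

r = Cov(w,z) / (s_w · s_z) = -223.05 / (20.70 × 23.08)
  = -223.05 / 477.7560 ≈ -0.4669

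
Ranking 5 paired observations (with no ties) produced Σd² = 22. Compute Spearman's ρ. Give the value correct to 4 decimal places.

-0.1000

ρ = 1 − 6Σd² / [n(n²−1)] = 1 − 6×22 / (5×24)
  = 1 − 132/120 = 1 − 1.10000 ≈ -0.1000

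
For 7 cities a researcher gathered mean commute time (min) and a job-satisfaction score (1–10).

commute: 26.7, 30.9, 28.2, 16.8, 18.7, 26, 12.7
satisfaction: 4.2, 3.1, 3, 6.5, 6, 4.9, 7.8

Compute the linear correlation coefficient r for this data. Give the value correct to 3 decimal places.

n = 7, Σx = 160, Σy = 35.5, Σx² = 3932.16, Σy² = 199.35, Σxy = 740.39
nΣxy − ΣxΣy = 5182.73 − 5680 = -497.27
nΣx² − (Σx)² = 27525.12 − 25600 = 1925.12; nΣy² − (Σy)² = 1395.45 − 1260.25 = 135.2
r = -497.27 / √(1925.12 × 135.2) = -497.27 / 510.1727 ≈ -0.975

-0.975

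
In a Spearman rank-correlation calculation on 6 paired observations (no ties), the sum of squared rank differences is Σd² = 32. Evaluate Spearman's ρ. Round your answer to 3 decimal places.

0.086

ρ = 1 − 6Σd² / [n(n²−1)] = 1 − 6×32 / (6×35)
  = 1 − 192/210 = 1 − 0.9143 ≈ 0.086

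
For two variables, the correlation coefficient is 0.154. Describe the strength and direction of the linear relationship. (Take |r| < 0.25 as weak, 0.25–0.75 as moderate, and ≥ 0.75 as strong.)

weak positive

r = 0.154 > 0 so the relationship is positive.
|r| = 0.154, which falls in the weak range.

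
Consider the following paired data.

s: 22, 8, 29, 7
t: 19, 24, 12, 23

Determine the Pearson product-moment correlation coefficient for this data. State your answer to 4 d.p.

n = 4, Σs = 66, Σt = 78, Σs² = 1438, Σt² = 1610, Σst = 1119
nΣst − ΣsΣt = 4476 − 5148 = -672
nΣs² − (Σs)² = 5752 − 4356 = 1396; nΣt² − (Σt)² = 6440 − 6084 = 356
r = -672 / √(1396 × 356) = -672 / 704.9652 ≈ -0.9532

-0.9532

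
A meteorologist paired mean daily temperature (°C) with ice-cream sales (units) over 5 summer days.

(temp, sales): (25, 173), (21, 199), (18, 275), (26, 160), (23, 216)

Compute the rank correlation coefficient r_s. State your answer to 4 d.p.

-0.9000

Rank temp: 4, 2, 1, 5, 3
Rank sales: 2, 3, 5, 1, 4
d = rank(temp) − rank(sales): 2, -1, -4, 4, -1; Σd² = 38
ρ = 1 − 6Σd² / [n(n²−1)] = 1 − 6×38 / (5×24) = 1 − 228/120 ≈ -0.9000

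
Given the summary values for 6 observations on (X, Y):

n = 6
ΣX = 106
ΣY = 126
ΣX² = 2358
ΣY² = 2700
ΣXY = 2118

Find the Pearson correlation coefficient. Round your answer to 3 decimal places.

-0.667

r = (nΣXY − ΣXΣY) / √[(nΣX² − (ΣX)²)(nΣY² − (ΣY)²)]
Numerator: 6×2118 − 106×126 = -648
Denominator: √[(14148 − 11236)(16200 − 15876)] = √[2912 × 324] = 971.3331
r = -648 / 971.3331 ≈ -0.667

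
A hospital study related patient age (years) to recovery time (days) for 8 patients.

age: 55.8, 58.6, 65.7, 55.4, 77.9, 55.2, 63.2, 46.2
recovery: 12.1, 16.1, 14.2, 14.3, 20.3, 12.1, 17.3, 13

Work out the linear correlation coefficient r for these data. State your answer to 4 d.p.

0.8190

n = 8, Σx = 478, Σy = 119.4, Σx² = 29177.38, Σy² = 1838.54, Σxy = 7287.05
nΣxy − ΣxΣy = 58296.4 − 57073.2 = 1223.2
nΣx² − (Σx)² = 233419.04 − 228484 = 4935.04; nΣy² − (Σy)² = 14708.32 − 14256.36 = 451.96
r = 1223.2 / √(4935.04 × 451.96) = 1223.2 / 1493.4660 ≈ 0.8190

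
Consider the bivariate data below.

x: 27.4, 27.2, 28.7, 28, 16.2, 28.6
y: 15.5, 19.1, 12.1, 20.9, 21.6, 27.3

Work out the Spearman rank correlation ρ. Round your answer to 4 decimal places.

-0.2571

Rank x: 3, 2, 6, 4, 1, 5
Rank y: 2, 3, 1, 4, 5, 6
d = rank(x) − rank(y): 1, -1, 5, 0, -4, -1; Σd² = 44
ρ = 1 − 6Σd² / [n(n²−1)] = 1 − 6×44 / (6×35) = 1 − 264/210 ≈ -0.2571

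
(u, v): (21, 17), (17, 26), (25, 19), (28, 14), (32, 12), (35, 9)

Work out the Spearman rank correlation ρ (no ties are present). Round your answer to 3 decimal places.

Rank u: 2, 1, 3, 4, 5, 6
Rank v: 4, 6, 5, 3, 2, 1
d = rank(u) − rank(v): -2, -5, -2, 1, 3, 5; Σd² = 68
ρ = 1 − 6Σd² / [n(n²−1)] = 1 − 6×68 / (6×35) = 1 − 408/210 ≈ -0.943

-0.943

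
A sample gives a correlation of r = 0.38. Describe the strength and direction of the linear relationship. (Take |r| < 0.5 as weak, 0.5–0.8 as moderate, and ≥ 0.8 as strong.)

r = 0.38 > 0 so the relationship is positive.
|r| = 0.38, which falls in the weak range.

weak positive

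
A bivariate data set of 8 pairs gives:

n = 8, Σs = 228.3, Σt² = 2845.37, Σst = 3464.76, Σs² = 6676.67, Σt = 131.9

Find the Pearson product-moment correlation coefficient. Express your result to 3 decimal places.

-0.909

r = (nΣst − ΣsΣt) / √[(nΣs² − (Σs)²)(nΣt² − (Σt)²)]
Numerator: 8×3464.76 − 228.3×131.9 = -2394.69
Denominator: √[(53413.36 − 52120.89)(22762.96 − 17397.61)] = √[1292.47 × 5365.35] = 2633.3541
r = -2394.69 / 2633.3541 ≈ -0.909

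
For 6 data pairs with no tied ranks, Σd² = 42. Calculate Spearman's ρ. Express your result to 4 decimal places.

ρ = 1 − 6Σd² / [n(n²−1)] = 1 − 6×42 / (6×35)
  = 1 − 252/210 = 1 − 1.20000 ≈ -0.2000

-0.2000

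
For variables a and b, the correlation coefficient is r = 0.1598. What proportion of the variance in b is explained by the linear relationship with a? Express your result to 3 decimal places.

r² = (0.1598)² = 0.026

0.026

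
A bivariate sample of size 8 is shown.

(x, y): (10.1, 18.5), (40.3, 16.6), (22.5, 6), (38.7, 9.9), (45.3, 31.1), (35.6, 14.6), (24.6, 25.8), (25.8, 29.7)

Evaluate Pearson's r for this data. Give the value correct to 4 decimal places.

n = 8, Σx = 242.9, Σy = 152.2, Σx² = 8320.29, Σy² = 3479.92, Σxy = 4703.49
nΣxy − ΣxΣy = 37627.92 − 36969.38 = 658.54
nΣx² − (Σx)² = 66562.32 − 59000.41 = 7561.91; nΣy² − (Σy)² = 27839.36 − 23164.84 = 4674.52
r = 658.54 / √(7561.91 × 4674.52) = 658.54 / 5945.4436 ≈ 0.1108

0.1108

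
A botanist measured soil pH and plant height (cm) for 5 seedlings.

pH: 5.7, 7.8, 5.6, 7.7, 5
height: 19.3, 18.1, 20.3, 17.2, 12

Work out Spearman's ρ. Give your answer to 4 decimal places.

0.1000

Rank pH: 3, 5, 2, 4, 1
Rank height: 4, 3, 5, 2, 1
d = rank(pH) − rank(height): -1, 2, -3, 2, 0; Σd² = 18
ρ = 1 − 6Σd² / [n(n²−1)] = 1 − 6×18 / (5×24) = 1 − 108/120 ≈ 0.1000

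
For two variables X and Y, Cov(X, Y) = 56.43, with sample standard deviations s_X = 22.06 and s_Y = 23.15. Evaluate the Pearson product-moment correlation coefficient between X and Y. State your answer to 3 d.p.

0.110

r = Cov(X,Y) / (s_X · s_Y) = 56.43 / (22.06 × 23.15)
  = 56.43 / 510.6890 ≈ 0.110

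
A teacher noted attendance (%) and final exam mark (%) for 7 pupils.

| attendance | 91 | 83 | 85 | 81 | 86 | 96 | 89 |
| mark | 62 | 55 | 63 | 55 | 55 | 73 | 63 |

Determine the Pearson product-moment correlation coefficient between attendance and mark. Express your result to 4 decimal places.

n = 7, Σx = 611, Σy = 426, Σx² = 53489, Σy² = 26186, Σxy = 37362
nΣxy − ΣxΣy = 261534 − 260286 = 1248
nΣx² − (Σx)² = 374423 − 373321 = 1102; nΣy² − (Σy)² = 183302 − 181476 = 1826
r = 1248 / √(1102 × 1826) = 1248 / 1418.5387 ≈ 0.8798

0.8798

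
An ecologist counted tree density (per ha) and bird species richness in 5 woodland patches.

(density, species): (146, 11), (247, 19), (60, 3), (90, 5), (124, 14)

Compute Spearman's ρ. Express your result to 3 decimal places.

Rank density: 4, 5, 1, 2, 3
Rank species: 3, 5, 1, 2, 4
d = rank(density) − rank(species): 1, 0, 0, 0, -1; Σd² = 2
ρ = 1 − 6Σd² / [n(n²−1)] = 1 − 6×2 / (5×24) = 1 − 12/120 ≈ 0.900

0.900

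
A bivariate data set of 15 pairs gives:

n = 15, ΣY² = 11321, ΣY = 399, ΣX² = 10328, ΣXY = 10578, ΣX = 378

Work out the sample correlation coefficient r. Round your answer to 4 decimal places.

r = (nΣXY − ΣXΣY) / √[(nΣX² − (ΣX)²)(nΣY² − (ΣY)²)]
Numerator: 15×10578 − 378×399 = 7848
Denominator: √[(154920 − 142884)(169815 − 159201)] = √[12036 × 10614] = 11302.6592
r = 7848 / 11302.6592 ≈ 0.6943

0.6943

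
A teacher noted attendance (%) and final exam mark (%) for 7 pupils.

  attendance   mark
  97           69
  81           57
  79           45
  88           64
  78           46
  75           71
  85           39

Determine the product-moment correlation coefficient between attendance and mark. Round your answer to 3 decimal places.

n = 7, Σx = 583, Σy = 391, Σx² = 48889, Σy² = 22809, Σxy = 32725
nΣxy − ΣxΣy = 229075 − 227953 = 1122
nΣx² − (Σx)² = 342223 − 339889 = 2334; nΣy² − (Σy)² = 159663 − 152881 = 6782
r = 1122 / √(2334 × 6782) = 1122 / 3978.5912 ≈ 0.282

0.282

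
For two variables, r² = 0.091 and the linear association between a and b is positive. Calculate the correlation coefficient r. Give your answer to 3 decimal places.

|r| = √0.091 = 0.302
The association is positive, so r = 0.302.

0.302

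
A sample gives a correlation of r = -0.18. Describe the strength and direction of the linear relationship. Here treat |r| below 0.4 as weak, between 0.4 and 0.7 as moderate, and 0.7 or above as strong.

weak negative

r = -0.18 < 0 so the relationship is negative.
|r| = 0.18, which falls in the weak range.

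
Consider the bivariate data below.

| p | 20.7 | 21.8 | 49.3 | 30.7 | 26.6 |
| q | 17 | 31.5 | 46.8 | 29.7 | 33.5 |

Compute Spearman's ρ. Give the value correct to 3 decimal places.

Rank p: 1, 2, 5, 4, 3
Rank q: 1, 3, 5, 2, 4
d = rank(p) − rank(q): 0, -1, 0, 2, -1; Σd² = 6
ρ = 1 − 6Σd² / [n(n²−1)] = 1 − 6×6 / (5×24) = 1 − 36/120 ≈ 0.700

0.700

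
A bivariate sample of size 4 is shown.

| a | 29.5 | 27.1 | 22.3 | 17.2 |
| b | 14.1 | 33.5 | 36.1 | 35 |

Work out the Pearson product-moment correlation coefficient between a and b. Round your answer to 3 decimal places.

n = 4, Σa = 96.1, Σb = 118.7, Σa² = 2397.79, Σb² = 3849.27, Σab = 2730.83
nΣab − ΣaΣb = 10923.32 − 11407.07 = -483.75
nΣa² − (Σa)² = 9591.16 − 9235.21 = 355.95; nΣb² − (Σb)² = 15397.08 − 14089.69 = 1307.39
r = -483.75 / √(355.95 × 1307.39) = -483.75 / 682.1770 ≈ -0.709

-0.709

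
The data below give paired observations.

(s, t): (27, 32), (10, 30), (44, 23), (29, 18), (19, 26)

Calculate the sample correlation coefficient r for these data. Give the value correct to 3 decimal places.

-0.482

n = 5, Σs = 129, Σt = 129, Σs² = 3967, Σt² = 3453, Σst = 3192
nΣst − ΣsΣt = 15960 − 16641 = -681
nΣs² − (Σs)² = 19835 − 16641 = 3194; nΣt² − (Σt)² = 17265 − 16641 = 624
r = -681 / √(3194 × 624) = -681 / 1411.7564 ≈ -0.482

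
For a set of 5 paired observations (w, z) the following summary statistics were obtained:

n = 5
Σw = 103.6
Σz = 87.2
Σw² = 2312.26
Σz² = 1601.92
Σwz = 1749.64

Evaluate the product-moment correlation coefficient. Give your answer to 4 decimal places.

r = (nΣwz − ΣwΣz) / √[(nΣw² − (Σw)²)(nΣz² − (Σz)²)]
Numerator: 5×1749.64 − 103.6×87.2 = -285.72
Denominator: √[(11561.3 − 10732.96)(8009.6 − 7603.84)] = √[828.34 × 405.76] = 579.7476
r = -285.72 / 579.7476 ≈ -0.4928

-0.4928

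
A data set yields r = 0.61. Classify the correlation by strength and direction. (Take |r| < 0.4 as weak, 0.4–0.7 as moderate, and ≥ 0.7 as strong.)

moderate positive

r = 0.61 > 0 so the relationship is positive.
|r| = 0.61, which falls in the moderate range.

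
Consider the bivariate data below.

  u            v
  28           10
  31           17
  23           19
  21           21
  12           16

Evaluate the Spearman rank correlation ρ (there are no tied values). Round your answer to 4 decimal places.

Rank u: 4, 5, 3, 2, 1
Rank v: 1, 3, 4, 5, 2
d = rank(u) − rank(v): 3, 2, -1, -3, -1; Σd² = 24
ρ = 1 − 6Σd² / [n(n²−1)] = 1 − 6×24 / (5×24) = 1 − 144/120 ≈ -0.2000

-0.2000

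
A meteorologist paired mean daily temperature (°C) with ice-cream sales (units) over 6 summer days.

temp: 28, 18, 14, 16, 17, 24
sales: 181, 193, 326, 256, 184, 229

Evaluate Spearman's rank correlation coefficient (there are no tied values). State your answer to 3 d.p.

-0.771

Rank temp: 6, 4, 1, 2, 3, 5
Rank sales: 1, 3, 6, 5, 2, 4
d = rank(temp) − rank(sales): 5, 1, -5, -3, 1, 1; Σd² = 62
ρ = 1 − 6Σd² / [n(n²−1)] = 1 − 6×62 / (6×35) = 1 − 372/210 ≈ -0.771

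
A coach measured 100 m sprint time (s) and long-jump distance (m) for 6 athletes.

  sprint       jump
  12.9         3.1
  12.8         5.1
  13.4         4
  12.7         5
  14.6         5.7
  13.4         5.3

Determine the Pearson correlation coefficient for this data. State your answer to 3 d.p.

n = 6, Σx = 79.8, Σy = 28.2, Σx² = 1063.82, Σy² = 137.2, Σxy = 376.61
nΣxy − ΣxΣy = 2259.66 − 2250.36 = 9.3
nΣx² − (Σx)² = 6382.92 − 6368.04 = 14.88; nΣy² − (Σy)² = 823.2 − 795.24 = 27.96
r = 9.3 / √(14.88 × 27.96) = 9.3 / 20.3972 ≈ 0.456

0.456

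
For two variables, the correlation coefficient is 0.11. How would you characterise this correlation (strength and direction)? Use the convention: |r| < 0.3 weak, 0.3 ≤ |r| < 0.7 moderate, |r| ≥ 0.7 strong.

r = 0.11 > 0 so the relationship is positive.
|r| = 0.11, which falls in the weak range.

weak positive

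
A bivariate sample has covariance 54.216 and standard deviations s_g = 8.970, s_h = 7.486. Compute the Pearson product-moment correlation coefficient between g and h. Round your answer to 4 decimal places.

r = Cov(g,h) / (s_g · s_h) = 54.216 / (8.970 × 7.486)
  = 54.216 / 67.1494 ≈ 0.8074

0.8074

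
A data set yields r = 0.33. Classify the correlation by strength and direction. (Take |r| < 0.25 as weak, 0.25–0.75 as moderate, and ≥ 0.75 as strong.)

moderate positive

r = 0.33 > 0 so the relationship is positive.
|r| = 0.33, which falls in the moderate range.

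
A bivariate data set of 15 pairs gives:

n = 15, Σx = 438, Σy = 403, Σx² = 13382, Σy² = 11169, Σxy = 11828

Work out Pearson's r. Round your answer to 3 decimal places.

0.134

r = (nΣxy − ΣxΣy) / √[(nΣx² − (Σx)²)(nΣy² − (Σy)²)]
Numerator: 15×11828 − 438×403 = 906
Denominator: √[(200730 − 191844)(167535 − 162409)] = √[8886 × 5126] = 6749.0470
r = 906 / 6749.0470 ≈ 0.134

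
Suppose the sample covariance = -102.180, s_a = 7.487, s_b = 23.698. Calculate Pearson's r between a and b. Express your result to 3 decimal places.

-0.576

r = Cov(a,b) / (s_a · s_b) = -102.180 / (7.487 × 23.698)
  = -102.180 / 177.4269 ≈ -0.576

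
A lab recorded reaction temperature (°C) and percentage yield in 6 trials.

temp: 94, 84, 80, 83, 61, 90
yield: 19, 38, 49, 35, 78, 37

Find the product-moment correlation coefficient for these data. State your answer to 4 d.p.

-0.9692

n = 6, Σx = 492, Σy = 256, Σx² = 41002, Σy² = 12884, Σxy = 19891
nΣxy − ΣxΣy = 119346 − 125952 = -6606
nΣx² − (Σx)² = 246012 − 242064 = 3948; nΣy² − (Σy)² = 77304 − 65536 = 11768
r = -6606 / √(3948 × 11768) = -6606 / 6816.1620 ≈ -0.9692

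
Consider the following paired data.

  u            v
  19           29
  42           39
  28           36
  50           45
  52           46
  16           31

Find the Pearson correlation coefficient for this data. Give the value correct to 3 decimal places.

n = 6, Σu = 207, Σv = 226, Σu² = 8369, Σv² = 8760, Σuv = 8335
nΣuv − ΣuΣv = 50010 − 46782 = 3228
nΣu² − (Σu)² = 50214 − 42849 = 7365; nΣv² − (Σv)² = 52560 − 51076 = 1484
r = 3228 / √(7365 × 1484) = 3228 / 3306.0036 ≈ 0.976

0.976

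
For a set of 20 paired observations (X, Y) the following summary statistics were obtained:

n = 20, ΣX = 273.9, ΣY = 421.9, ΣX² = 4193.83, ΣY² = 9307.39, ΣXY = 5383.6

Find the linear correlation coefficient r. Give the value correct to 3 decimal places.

-0.928

r = (nΣXY − ΣXΣY) / √[(nΣX² − (ΣX)²)(nΣY² − (ΣY)²)]
Numerator: 20×5383.6 − 273.9×421.9 = -7886.41
Denominator: √[(83876.6 − 75021.21)(186147.8 − 177999.61)] = √[8855.39 × 8148.19] = 8494.4335
r = -7886.41 / 8494.4335 ≈ -0.928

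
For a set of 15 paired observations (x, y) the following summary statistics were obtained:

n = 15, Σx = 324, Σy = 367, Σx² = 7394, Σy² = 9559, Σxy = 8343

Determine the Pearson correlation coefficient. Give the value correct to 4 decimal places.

r = (nΣxy − ΣxΣy) / √[(nΣx² − (Σx)²)(nΣy² − (Σy)²)]
Numerator: 15×8343 − 324×367 = 6237
Denominator: √[(110910 − 104976)(143385 − 134689)] = √[5934 × 8696] = 7183.4577
r = 6237 / 7183.4577 ≈ 0.8682

0.8682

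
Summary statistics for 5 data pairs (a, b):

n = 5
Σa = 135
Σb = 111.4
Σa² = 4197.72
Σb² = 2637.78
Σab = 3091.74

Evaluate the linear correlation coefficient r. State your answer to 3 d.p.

0.286

r = (nΣab − ΣaΣb) / √[(nΣa² − (Σa)²)(nΣb² − (Σb)²)]
Numerator: 5×3091.74 − 135×111.4 = 419.7
Denominator: √[(20988.6 − 18225)(13188.9 − 12409.96)] = √[2763.6 × 778.94] = 1467.2009
r = 419.7 / 1467.2009 ≈ 0.286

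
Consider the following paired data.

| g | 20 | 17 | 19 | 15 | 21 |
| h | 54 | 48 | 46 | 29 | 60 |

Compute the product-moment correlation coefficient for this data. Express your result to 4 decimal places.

0.9282

n = 5, Σg = 92, Σh = 237, Σg² = 1716, Σh² = 11777, Σgh = 4465
nΣgh − ΣgΣh = 22325 − 21804 = 521
nΣg² − (Σg)² = 8580 − 8464 = 116; nΣh² − (Σh)² = 58885 − 56169 = 2716
r = 521 / √(116 × 2716) = 521 / 561.2985 ≈ 0.9282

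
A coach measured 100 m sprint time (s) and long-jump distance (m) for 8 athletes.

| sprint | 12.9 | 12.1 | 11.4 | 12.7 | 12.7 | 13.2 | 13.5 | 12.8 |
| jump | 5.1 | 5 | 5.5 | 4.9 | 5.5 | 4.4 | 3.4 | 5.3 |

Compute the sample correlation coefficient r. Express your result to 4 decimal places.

n = 8, Σx = 101.3, Σy = 39.1, Σx² = 1285.69, Σy² = 194.53, Σxy = 492.89
nΣxy − ΣxΣy = 3943.12 − 3960.83 = -17.71
nΣx² − (Σx)² = 10285.52 − 10261.69 = 23.83; nΣy² − (Σy)² = 1556.24 − 1528.81 = 27.43
r = -17.71 / √(23.83 × 27.43) = -17.71 / 25.5667 ≈ -0.6927

-0.6927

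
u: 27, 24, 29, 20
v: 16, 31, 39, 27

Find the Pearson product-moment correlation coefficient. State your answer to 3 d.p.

n = 4, Σu = 100, Σv = 113, Σu² = 2546, Σv² = 3467, Σuv = 2847
nΣuv − ΣuΣv = 11388 − 11300 = 88
nΣu² − (Σu)² = 10184 − 10000 = 184; nΣv² − (Σv)² = 13868 − 12769 = 1099
r = 88 / √(184 × 1099) = 88 / 449.6843 ≈ 0.196

0.196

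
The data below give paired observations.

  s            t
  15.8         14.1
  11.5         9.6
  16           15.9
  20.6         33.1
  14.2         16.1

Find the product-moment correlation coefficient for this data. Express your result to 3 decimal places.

n = 5, Σs = 78.1, Σt = 88.8, Σs² = 1263.89, Σt² = 1898.6, Σst = 1498.06
nΣst − ΣsΣt = 7490.3 − 6935.28 = 555.02
nΣs² − (Σs)² = 6319.45 − 6099.61 = 219.84; nΣt² − (Σt)² = 9493 − 7885.44 = 1607.56
r = 555.02 / √(219.84 × 1607.56) = 555.02 / 594.4796 ≈ 0.934

0.934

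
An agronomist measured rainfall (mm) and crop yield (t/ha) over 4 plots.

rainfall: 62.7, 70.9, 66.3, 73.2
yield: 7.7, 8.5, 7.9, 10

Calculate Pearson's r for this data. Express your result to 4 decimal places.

0.8893

n = 4, Σx = 273.1, Σy = 34.1, Σx² = 18712.03, Σy² = 293.95, Σxy = 2341.21
nΣxy − ΣxΣy = 9364.84 − 9312.71 = 52.13
nΣx² − (Σx)² = 74848.12 − 74583.61 = 264.51; nΣy² − (Σy)² = 1175.8 − 1162.81 = 12.99
r = 52.13 / √(264.51 × 12.99) = 52.13 / 58.6173 ≈ 0.8893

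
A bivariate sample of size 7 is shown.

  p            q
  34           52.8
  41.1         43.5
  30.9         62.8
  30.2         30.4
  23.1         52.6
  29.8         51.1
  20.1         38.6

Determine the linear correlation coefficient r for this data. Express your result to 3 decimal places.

n = 7, Σp = 209.2, Σq = 331.8, Σp² = 6537.72, Σq² = 16416.02, Σpq = 9955.35
nΣpq − ΣpΣq = 69687.45 − 69412.56 = 274.89
nΣp² − (Σp)² = 45764.04 − 43764.64 = 1999.4; nΣq² − (Σq)² = 114912.14 − 110091.24 = 4820.9
r = 274.89 / √(1999.4 × 4820.9) = 274.89 / 3104.6590 ≈ 0.089

0.089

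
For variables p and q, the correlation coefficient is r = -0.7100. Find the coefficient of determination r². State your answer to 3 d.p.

r² = (-0.7100)² = 0.504

0.504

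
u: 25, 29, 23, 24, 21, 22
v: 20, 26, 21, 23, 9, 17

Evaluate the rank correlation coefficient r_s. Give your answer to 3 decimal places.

0.829

Rank u: 5, 6, 3, 4, 1, 2
Rank v: 3, 6, 4, 5, 1, 2
d = rank(u) − rank(v): 2, 0, -1, -1, 0, 0; Σd² = 6
ρ = 1 − 6Σd² / [n(n²−1)] = 1 − 6×6 / (6×35) = 1 − 36/210 ≈ 0.829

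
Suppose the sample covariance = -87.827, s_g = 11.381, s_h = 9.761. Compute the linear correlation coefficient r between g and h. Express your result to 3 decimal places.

r = Cov(g,h) / (s_g · s_h) = -87.827 / (11.381 × 9.761)
  = -87.827 / 111.0899 ≈ -0.791

-0.791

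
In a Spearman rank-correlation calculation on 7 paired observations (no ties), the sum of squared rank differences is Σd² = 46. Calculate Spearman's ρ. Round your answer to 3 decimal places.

ρ = 1 − 6Σd² / [n(n²−1)] = 1 − 6×46 / (7×48)
  = 1 − 276/336 = 1 − 0.8214 ≈ 0.179

0.179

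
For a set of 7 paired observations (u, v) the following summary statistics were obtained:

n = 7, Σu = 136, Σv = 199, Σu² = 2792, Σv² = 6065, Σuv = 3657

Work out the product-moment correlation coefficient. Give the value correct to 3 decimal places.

r = (nΣuv − ΣuΣv) / √[(nΣu² − (Σu)²)(nΣv² − (Σv)²)]
Numerator: 7×3657 − 136×199 = -1465
Denominator: √[(19544 − 18496)(42455 − 39601)] = √[1048 × 2854] = 1729.4485
r = -1465 / 1729.4485 ≈ -0.847

-0.847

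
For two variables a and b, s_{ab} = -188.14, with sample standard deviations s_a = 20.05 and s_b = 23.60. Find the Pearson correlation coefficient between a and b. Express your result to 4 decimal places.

-0.3976

r = Cov(a,b) / (s_a · s_b) = -188.14 / (20.05 × 23.60)
  = -188.14 / 473.1800 ≈ -0.3976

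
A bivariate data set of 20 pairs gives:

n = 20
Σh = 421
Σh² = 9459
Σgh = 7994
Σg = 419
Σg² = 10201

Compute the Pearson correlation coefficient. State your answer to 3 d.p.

r = (nΣgh − ΣgΣh) / √[(nΣg² − (Σg)²)(nΣh² − (Σh)²)]
Numerator: 20×7994 − 419×421 = -16519
Denominator: √[(204020 − 175561)(189180 − 177241)] = √[28459 × 11939] = 18432.9054
r = -16519 / 18432.9054 ≈ -0.896

-0.896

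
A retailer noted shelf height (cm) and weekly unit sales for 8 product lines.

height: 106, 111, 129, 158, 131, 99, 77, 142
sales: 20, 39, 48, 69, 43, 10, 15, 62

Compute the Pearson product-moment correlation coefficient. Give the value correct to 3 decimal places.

0.934

n = 8, Σx = 953, Σy = 306, Σx² = 118217, Σy² = 15004, Σxy = 40125
nΣxy − ΣxΣy = 321000 − 291618 = 29382
nΣx² − (Σx)² = 945736 − 908209 = 37527; nΣy² − (Σy)² = 120032 − 93636 = 26396
r = 29382 / √(37527 × 26396) = 29382 / 31473.2059 ≈ 0.934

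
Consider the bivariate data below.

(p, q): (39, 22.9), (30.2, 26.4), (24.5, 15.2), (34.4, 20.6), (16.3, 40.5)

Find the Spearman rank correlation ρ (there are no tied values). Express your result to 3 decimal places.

-0.300

Rank p: 5, 3, 2, 4, 1
Rank q: 3, 4, 1, 2, 5
d = rank(p) − rank(q): 2, -1, 1, 2, -4; Σd² = 26
ρ = 1 − 6Σd² / [n(n²−1)] = 1 − 6×26 / (5×24) = 1 − 156/120 ≈ -0.300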